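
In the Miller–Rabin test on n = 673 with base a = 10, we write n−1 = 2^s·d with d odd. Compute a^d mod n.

490

673 − 1 = 672 = 2^5 · 21, so d = 21.
10^1 ≡ 10 (mod 673)
10^2 ≡ 10^2 = 100 ≡ 100 (mod 673)
10^4 ≡ 100^2 = 10000 ≡ 578 (mod 673)
10^8 ≡ 578^2 = 334084 ≡ 276 (mod 673)
10^16 ≡ 276^2 = 76176 ≡ 127 (mod 673)
21 = 16 + 4 + 1 in binary powers of 2.
So 10^21 ≡ 127 · 578 · 10 ≡ 490 (mod 673).
Squaring chain: 490 → 512 → 347 → 615 → 672; reaches −1, so base 10 does not prove 673 composite.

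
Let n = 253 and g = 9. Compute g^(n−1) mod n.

202

9^1 ≡ 9 (mod 253)
9^2 ≡ 9^2 = 81 ≡ 81 (mod 253)
9^4 ≡ 81^2 = 6561 ≡ 236 (mod 253)
9^8 ≡ 236^2 = 55696 ≡ 36 (mod 253)
9^16 ≡ 36^2 = 1296 ≡ 31 (mod 253)
9^32 ≡ 31^2 = 961 ≡ 202 (mod 253)
9^64 ≡ 202^2 = 40804 ≡ 71 (mod 253)
9^128 ≡ 71^2 = 5041 ≡ 234 (mod 253)
252 = 128 + 64 + 32 + 16 + 8 + 4 in binary powers of 2.
So 9^252 ≡ 234 · 71 · 202 · 31 · 36 · 236 ≡ 202 (mod 253).
Since 202 ≠ 1, base 9 is a Fermat witness: 253 is composite.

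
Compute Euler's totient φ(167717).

149760

Factor: 167717 = 11 · 79 · 193.
φ(167717) = (11−1) · (79−1) · (193−1) = 10 · 78 · 192 = 149760.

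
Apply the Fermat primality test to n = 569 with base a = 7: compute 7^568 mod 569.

1

7^1 ≡ 7 (mod 569)
7^2 ≡ 7^2 = 49 ≡ 49 (mod 569)
7^4 ≡ 49^2 = 2401 ≡ 125 (mod 569)
7^8 ≡ 125^2 = 15625 ≡ 262 (mod 569)
7^16 ≡ 262^2 = 68644 ≡ 364 (mod 569)
7^32 ≡ 364^2 = 132496 ≡ 488 (mod 569)
7^64 ≡ 488^2 = 238144 ≡ 302 (mod 569)
7^128 ≡ 302^2 = 91204 ≡ 164 (mod 569)
7^256 ≡ 164^2 = 26896 ≡ 153 (mod 569)
7^512 ≡ 153^2 = 23409 ≡ 80 (mod 569)
568 = 512 + 32 + 16 + 8 in binary powers of 2.
So 7^568 ≡ 80 · 488 · 364 · 262 ≡ 1 (mod 569).
Since the result is 1, base 7 gives no evidence that 569 is composite.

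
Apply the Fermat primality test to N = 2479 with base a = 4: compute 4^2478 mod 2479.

935

4^1 ≡ 4 (mod 2479)
4^2 ≡ 4^2 = 16 ≡ 16 (mod 2479)
4^4 ≡ 16^2 = 256 ≡ 256 (mod 2479)
4^8 ≡ 256^2 = 65536 ≡ 1082 (mod 2479)
4^16 ≡ 1082^2 = 1170724 ≡ 636 (mod 2479)
4^32 ≡ 636^2 = 404496 ≡ 419 (mod 2479)
4^64 ≡ 419^2 = 175561 ≡ 2031 (mod 2479)
4^128 ≡ 2031^2 = 4124961 ≡ 2384 (mod 2479)
4^256 ≡ 2384^2 = 5683456 ≡ 1588 (mod 2479)
4^512 ≡ 1588^2 = 2521744 ≡ 601 (mod 2479)
4^1024 ≡ 601^2 = 361201 ≡ 1746 (mod 2479)
4^2048 ≡ 1746^2 = 3048516 ≡ 1825 (mod 2479)
2478 = 2048 + 256 + 128 + 32 + 8 + 4 + 2 in binary powers of 2.
So 4^2478 ≡ 1825 · 1588 · 2384 · 419 · 1082 · 256 · 16 ≡ 935 (mod 2479).
Since 935 ≠ 1, base 4 is a Fermat witness: 2479 is composite.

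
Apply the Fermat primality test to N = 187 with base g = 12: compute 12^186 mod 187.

111

12^1 ≡ 12 (mod 187)
12^2 ≡ 12^2 = 144 ≡ 144 (mod 187)
12^4 ≡ 144^2 = 20736 ≡ 166 (mod 187)
12^8 ≡ 166^2 = 27556 ≡ 67 (mod 187)
12^16 ≡ 67^2 = 4489 ≡ 1 (mod 187)
12^32 ≡ 1^2 = 1 ≡ 1 (mod 187)
12^64 ≡ 1^2 = 1 ≡ 1 (mod 187)
12^128 ≡ 1^2 = 1 ≡ 1 (mod 187)
186 = 128 + 32 + 16 + 8 + 2 in binary powers of 2.
So 12^186 ≡ 1 · 1 · 1 · 67 · 144 ≡ 111 (mod 187).
Since 111 ≠ 1, base 12 is a Fermat witness: 187 is composite.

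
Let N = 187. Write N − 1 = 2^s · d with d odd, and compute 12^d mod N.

133

187 − 1 = 186 = 2^1 · 93, so d = 93.
12^1 ≡ 12 (mod 187)
12^2 ≡ 12^2 = 144 ≡ 144 (mod 187)
12^4 ≡ 144^2 = 20736 ≡ 166 (mod 187)
12^8 ≡ 166^2 = 27556 ≡ 67 (mod 187)
12^16 ≡ 67^2 = 4489 ≡ 1 (mod 187)
12^32 ≡ 1^2 = 1 ≡ 1 (mod 187)
12^64 ≡ 1^2 = 1 ≡ 1 (mod 187)
93 = 64 + 16 + 8 + 4 + 1 in binary powers of 2.
So 12^93 ≡ 1 · 1 · 67 · 166 · 12 ≡ 133 (mod 187).
Squaring chain: 133; never reaches −1, so base 12 is a Miller–Rabin witness that 187 is composite.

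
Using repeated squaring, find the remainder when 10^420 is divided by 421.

1

10^1 ≡ 10 (mod 421)
10^2 ≡ 10^2 = 100 ≡ 100 (mod 421)
10^4 ≡ 100^2 = 10000 ≡ 317 (mod 421)
10^8 ≡ 317^2 = 100489 ≡ 291 (mod 421)
10^16 ≡ 291^2 = 84681 ≡ 60 (mod 421)
10^32 ≡ 60^2 = 3600 ≡ 232 (mod 421)
10^64 ≡ 232^2 = 53824 ≡ 357 (mod 421)
10^128 ≡ 357^2 = 127449 ≡ 307 (mod 421)
10^256 ≡ 307^2 = 94249 ≡ 366 (mod 421)
420 = 256 + 128 + 32 + 4 in binary powers of 2.
So 10^420 ≡ 366 · 307 · 232 · 317 ≡ 1 (mod 421).
Since the result is 1, base 10 gives no evidence that 421 is composite.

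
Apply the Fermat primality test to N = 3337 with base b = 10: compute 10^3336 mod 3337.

2998

10^1 ≡ 10 (mod 3337)
10^2 ≡ 10^2 = 100 ≡ 100 (mod 3337)
10^4 ≡ 100^2 = 10000 ≡ 3326 (mod 3337)
10^8 ≡ 3326^2 = 11062276 ≡ 121 (mod 3337)
10^16 ≡ 121^2 = 14641 ≡ 1293 (mod 3337)
10^32 ≡ 1293^2 = 1671849 ≡ 12 (mod 3337)
10^64 ≡ 12^2 = 144 ≡ 144 (mod 3337)
10^128 ≡ 144^2 = 20736 ≡ 714 (mod 3337)
10^256 ≡ 714^2 = 509796 ≡ 2572 (mod 3337)
10^512 ≡ 2572^2 = 6615184 ≡ 1250 (mod 3337)
10^1024 ≡ 1250^2 = 1562500 ≡ 784 (mod 3337)
10^2048 ≡ 784^2 = 614656 ≡ 648 (mod 3337)
3336 = 2048 + 1024 + 256 + 8 in binary powers of 2.
So 10^3336 ≡ 648 · 784 · 2572 · 121 ≡ 2998 (mod 3337).
Since 2998 ≠ 1, base 10 is a Fermat witness: 3337 is composite.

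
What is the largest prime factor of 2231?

2231 = 23 · 97
97 is prime.
So 2231 = 23 · 97; the largest prime factor is 97.

97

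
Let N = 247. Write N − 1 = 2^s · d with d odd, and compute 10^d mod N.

247 − 1 = 246 = 2^1 · 123, so d = 123.
10^1 ≡ 10 (mod 247)
10^2 ≡ 10^2 = 100 ≡ 100 (mod 247)
10^4 ≡ 100^2 = 10000 ≡ 120 (mod 247)
10^8 ≡ 120^2 = 14400 ≡ 74 (mod 247)
10^16 ≡ 74^2 = 5476 ≡ 42 (mod 247)
10^32 ≡ 42^2 = 1764 ≡ 35 (mod 247)
10^64 ≡ 35^2 = 1225 ≡ 237 (mod 247)
123 = 64 + 32 + 16 + 8 + 2 + 1 in binary powers of 2.
So 10^123 ≡ 237 · 35 · 42 · 74 · 100 · 10 ≡ 103 (mod 247).
Squaring chain: 103; never reaches −1, so base 10 is a Miller–Rabin witness that 247 is composite.

103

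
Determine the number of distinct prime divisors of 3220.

3220 = 2^2 · 805
805 = 5 · 161
161 = 7 · 23
3220 = 2^2 · 5 · 7 · 23, which has 4 distinct prime factors.

4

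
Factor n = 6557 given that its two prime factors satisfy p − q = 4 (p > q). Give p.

Since p = q + 4, we have 6557 = q(q + 4), so q² + 4q − 6557 = 0.
Discriminant: 4² + 4·6557 = 16 + 26228 = 26244; √26244 = 162.
q = (−4 + 162)/2 = 79, and p = q + 4 = 83.
Check: 79 · 83 = 6557.

83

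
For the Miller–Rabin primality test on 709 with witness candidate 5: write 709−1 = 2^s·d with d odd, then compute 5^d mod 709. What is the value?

709 − 1 = 708 = 2^2 · 177, so d = 177.
5^1 ≡ 5 (mod 709)
5^2 ≡ 5^2 = 25 ≡ 25 (mod 709)
5^4 ≡ 25^2 = 625 ≡ 625 (mod 709)
5^8 ≡ 625^2 = 390625 ≡ 675 (mod 709)
5^16 ≡ 675^2 = 455625 ≡ 447 (mod 709)
5^32 ≡ 447^2 = 199809 ≡ 580 (mod 709)
5^64 ≡ 580^2 = 336400 ≡ 334 (mod 709)
5^128 ≡ 334^2 = 111556 ≡ 243 (mod 709)
177 = 128 + 32 + 16 + 1 in binary powers of 2.
So 5^177 ≡ 243 · 580 · 447 · 5 ≡ 708 (mod 709).
Since 5^d ≡ 708 (mod 709), base 5 does not prove 709 composite.

708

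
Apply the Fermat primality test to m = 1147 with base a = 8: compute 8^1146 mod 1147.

8^1 ≡ 8 (mod 1147)
8^2 ≡ 8^2 = 64 ≡ 64 (mod 1147)
8^4 ≡ 64^2 = 4096 ≡ 655 (mod 1147)
8^8 ≡ 655^2 = 429025 ≡ 47 (mod 1147)
8^16 ≡ 47^2 = 2209 ≡ 1062 (mod 1147)
8^32 ≡ 1062^2 = 1127844 ≡ 343 (mod 1147)
8^64 ≡ 343^2 = 117649 ≡ 655 (mod 1147)
8^128 ≡ 655^2 = 429025 ≡ 47 (mod 1147)
8^256 ≡ 47^2 = 2209 ≡ 1062 (mod 1147)
8^512 ≡ 1062^2 = 1127844 ≡ 343 (mod 1147)
8^1024 ≡ 343^2 = 117649 ≡ 655 (mod 1147)
1146 = 1024 + 64 + 32 + 16 + 8 + 2 in binary powers of 2.
So 8^1146 ≡ 655 · 655 · 343 · 1062 · 47 · 64 ≡ 628 (mod 1147).
Since 628 ≠ 1, base 8 is a Fermat witness: 1147 is composite.

628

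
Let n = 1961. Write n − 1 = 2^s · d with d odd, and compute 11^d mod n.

1544

1961 − 1 = 1960 = 2^3 · 245, so d = 245.
11^1 ≡ 11 (mod 1961)
11^2 ≡ 11^2 = 121 ≡ 121 (mod 1961)
11^4 ≡ 121^2 = 14641 ≡ 914 (mod 1961)
11^8 ≡ 914^2 = 835396 ≡ 10 (mod 1961)
11^16 ≡ 10^2 = 100 ≡ 100 (mod 1961)
11^32 ≡ 100^2 = 10000 ≡ 195 (mod 1961)
11^64 ≡ 195^2 = 38025 ≡ 766 (mod 1961)
11^128 ≡ 766^2 = 586756 ≡ 417 (mod 1961)
245 = 128 + 64 + 32 + 16 + 4 + 1 in binary powers of 2.
So 11^245 ≡ 417 · 766 · 195 · 100 · 914 · 11 ≡ 1544 (mod 1961).
Squaring chain: 1544 → 1321 → 1712; never reaches −1, so base 11 is a Miller–Rabin witness that 1961 is composite.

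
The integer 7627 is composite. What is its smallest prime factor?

29

7627 is odd.
Digit sum 22, not divisible by 3.
Ends in 7: not divisible by 5.
7: 7627 = 7·1089 + 4
11: 7627 = 11·693 + 4
13: 7627 = 13·586 + 9
17: 7627 = 17·448 + 11
19: 7627 = 19·401 + 8
23: 7627 = 23·331 + 14
29: 7627 = 29·263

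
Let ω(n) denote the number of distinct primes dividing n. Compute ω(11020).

11020 = 2^2 · 2755
2755 = 5 · 551
551 = 19 · 29
11020 = 2^2 · 5 · 19 · 29, which has 4 distinct prime factors.

4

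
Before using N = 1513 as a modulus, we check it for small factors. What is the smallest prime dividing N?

17

1513 is odd.
Digit sum 10, not divisible by 3.
Ends in 3: not divisible by 5.
7: 1513 = 7·216 + 1
11: 1513 = 11·137 + 6
13: 1513 = 13·116 + 5
17: 1513 = 17·89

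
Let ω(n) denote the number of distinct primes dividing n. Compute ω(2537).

2

2537 = 43 · 59
2537 = 43 · 59, which has 2 distinct prime factors.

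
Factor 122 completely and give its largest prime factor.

61

122 = 2 · 61
61 is prime.
So 122 = 2 · 61; the largest prime factor is 61.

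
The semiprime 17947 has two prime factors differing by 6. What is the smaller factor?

Since p = q + 6, we have 17947 = q(q + 6), so q² + 6q − 17947 = 0.
Discriminant: 6² + 4·17947 = 36 + 71788 = 71824; √71824 = 268.
q = (−6 + 268)/2 = 131, and p = q + 6 = 137.
Check: 131 · 137 = 17947.

131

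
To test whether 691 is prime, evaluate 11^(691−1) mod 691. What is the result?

11^1 ≡ 11 (mod 691)
11^2 ≡ 11^2 = 121 ≡ 121 (mod 691)
11^4 ≡ 121^2 = 14641 ≡ 130 (mod 691)
11^8 ≡ 130^2 = 16900 ≡ 316 (mod 691)
11^16 ≡ 316^2 = 99856 ≡ 352 (mod 691)
11^32 ≡ 352^2 = 123904 ≡ 215 (mod 691)
11^64 ≡ 215^2 = 46225 ≡ 619 (mod 691)
11^128 ≡ 619^2 = 383161 ≡ 347 (mod 691)
11^256 ≡ 347^2 = 120409 ≡ 175 (mod 691)
11^512 ≡ 175^2 = 30625 ≡ 221 (mod 691)
690 = 512 + 128 + 32 + 16 + 2 in binary powers of 2.
So 11^690 ≡ 221 · 347 · 215 · 352 · 121 ≡ 1 (mod 691).
Since the result is 1, base 11 gives no evidence that 691 is composite.

1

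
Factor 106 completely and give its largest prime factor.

106 = 2 · 53
53 is prime.
So 106 = 2 · 53; the largest prime factor is 53.

53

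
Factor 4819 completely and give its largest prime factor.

4819 = 61 · 79
79 is prime.
So 4819 = 61 · 79; the largest prime factor is 79.

79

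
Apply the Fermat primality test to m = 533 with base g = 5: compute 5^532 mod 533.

508

5^1 ≡ 5 (mod 533)
5^2 ≡ 5^2 = 25 ≡ 25 (mod 533)
5^4 ≡ 25^2 = 625 ≡ 92 (mod 533)
5^8 ≡ 92^2 = 8464 ≡ 469 (mod 533)
5^16 ≡ 469^2 = 219961 ≡ 365 (mod 533)
5^32 ≡ 365^2 = 133225 ≡ 508 (mod 533)
5^64 ≡ 508^2 = 258064 ≡ 92 (mod 533)
5^128 ≡ 92^2 = 8464 ≡ 469 (mod 533)
5^256 ≡ 469^2 = 219961 ≡ 365 (mod 533)
5^512 ≡ 365^2 = 133225 ≡ 508 (mod 533)
532 = 512 + 16 + 4 in binary powers of 2.
So 5^532 ≡ 508 · 365 · 92 ≡ 508 (mod 533).
Since 508 ≠ 1, base 5 is a Fermat witness: 533 is composite.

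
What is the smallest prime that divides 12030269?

12030269 is odd.
Digit sum 23, not divisible by 3.
Ends in 9: not divisible by 5.
7: 12030269 = 7·1718609 + 6
11: 12030269 = 11·1093660 + 9
13: 12030269 = 13·925405 + 4
17: 12030269 = 17·707662 + 15
19: 12030269 = 19·633172 + 1
23: 12030269 = 23·523055 + 4
29: 12030269 = 29·414836 + 25
31: 12030269 = 31·388073 + 6
37: 12030269 = 37·325142 + 15
41: 12030269 = 41·293421 + 8
43: 12030269 = 43·279773 + 30
47: 12030269 = 47·255963 + 8
53: 12030269 = 53·226986 + 11
59: 12030269 = 59·203902 + 51
61: 12030269 = 61·197217 + 32
67: 12030269 = 67·179556 + 17
71: 12030269 = 71·169440 + 29
73: 12030269 = 73·164798 + 15
79: 12030269 = 79·152281 + 70
83: 12030269 = 83·144943

83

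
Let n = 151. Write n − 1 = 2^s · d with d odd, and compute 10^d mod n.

1

151 − 1 = 150 = 2^1 · 75, so d = 75.
10^1 ≡ 10 (mod 151)
10^2 ≡ 10^2 = 100 ≡ 100 (mod 151)
10^4 ≡ 100^2 = 10000 ≡ 34 (mod 151)
10^8 ≡ 34^2 = 1156 ≡ 99 (mod 151)
10^16 ≡ 99^2 = 9801 ≡ 137 (mod 151)
10^32 ≡ 137^2 = 18769 ≡ 45 (mod 151)
10^64 ≡ 45^2 = 2025 ≡ 62 (mod 151)
75 = 64 + 8 + 2 + 1 in binary powers of 2.
So 10^75 ≡ 62 · 99 · 100 · 10 ≡ 1 (mod 151).
Since 10^d ≡ 1 (mod 151), base 10 does not prove 151 composite.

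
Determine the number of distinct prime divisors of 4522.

4522 = 2 · 2261
2261 = 7 · 323
323 = 17 · 19
4522 = 2 · 7 · 17 · 19, which has 4 distinct prime factors.

4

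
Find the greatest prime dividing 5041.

71

5041 = 71 · 71
71 = 71 · 1
So 5041 = 71^2; the largest prime factor is 71.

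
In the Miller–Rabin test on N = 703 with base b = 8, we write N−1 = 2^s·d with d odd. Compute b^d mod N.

703 − 1 = 702 = 2^1 · 351, so d = 351.
8^1 ≡ 8 (mod 703)
8^2 ≡ 8^2 = 64 ≡ 64 (mod 703)
8^4 ≡ 64^2 = 4096 ≡ 581 (mod 703)
8^8 ≡ 581^2 = 337561 ≡ 121 (mod 703)
8^16 ≡ 121^2 = 14641 ≡ 581 (mod 703)
8^32 ≡ 581^2 = 337561 ≡ 121 (mod 703)
8^64 ≡ 121^2 = 14641 ≡ 581 (mod 703)
8^128 ≡ 581^2 = 337561 ≡ 121 (mod 703)
8^256 ≡ 121^2 = 14641 ≡ 581 (mod 703)
351 = 256 + 64 + 16 + 8 + 4 + 2 + 1 in binary powers of 2.
So 8^351 ≡ 581 · 581 · 581 · 121 · 581 · 64 · 8 ≡ 512 (mod 703).
Squaring chain: 512; never reaches −1, so base 8 is a Miller–Rabin witness that 703 is composite.

512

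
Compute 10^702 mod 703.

1

10^1 ≡ 10 (mod 703)
10^2 ≡ 10^2 = 100 ≡ 100 (mod 703)
10^4 ≡ 100^2 = 10000 ≡ 158 (mod 703)
10^8 ≡ 158^2 = 24964 ≡ 359 (mod 703)
10^16 ≡ 359^2 = 128881 ≡ 232 (mod 703)
10^32 ≡ 232^2 = 53824 ≡ 396 (mod 703)
10^64 ≡ 396^2 = 156816 ≡ 47 (mod 703)
10^128 ≡ 47^2 = 2209 ≡ 100 (mod 703)
10^256 ≡ 100^2 = 10000 ≡ 158 (mod 703)
10^512 ≡ 158^2 = 24964 ≡ 359 (mod 703)
702 = 512 + 128 + 32 + 16 + 8 + 4 + 2 in binary powers of 2.
So 10^702 ≡ 359 · 100 · 396 · 232 · 359 · 158 · 100 ≡ 1 (mod 703).
Since the result is 1, base 10 gives no evidence that 703 is composite.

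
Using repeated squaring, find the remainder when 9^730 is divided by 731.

9^1 ≡ 9 (mod 731)
9^2 ≡ 9^2 = 81 ≡ 81 (mod 731)
9^4 ≡ 81^2 = 6561 ≡ 713 (mod 731)
9^8 ≡ 713^2 = 508369 ≡ 324 (mod 731)
9^16 ≡ 324^2 = 104976 ≡ 443 (mod 731)
9^32 ≡ 443^2 = 196249 ≡ 341 (mod 731)
9^64 ≡ 341^2 = 116281 ≡ 52 (mod 731)
9^128 ≡ 52^2 = 2704 ≡ 511 (mod 731)
9^256 ≡ 511^2 = 261121 ≡ 154 (mod 731)
9^512 ≡ 154^2 = 23716 ≡ 324 (mod 731)
730 = 512 + 128 + 64 + 16 + 8 + 2 in binary powers of 2.
So 9^730 ≡ 324 · 511 · 52 · 443 · 324 · 81 ≡ 13 (mod 731).
Since 13 ≠ 1, base 9 is a Fermat witness: 731 is composite.

13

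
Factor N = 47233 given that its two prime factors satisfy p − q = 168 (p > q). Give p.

317

Since p = q + 168, we have 47233 = q(q + 168), so q² + 168q − 47233 = 0.
Discriminant: 168² + 4·47233 = 28224 + 188932 = 217156; √217156 = 466.
q = (−168 + 466)/2 = 149, and p = q + 168 = 317.
Check: 149 · 317 = 47233.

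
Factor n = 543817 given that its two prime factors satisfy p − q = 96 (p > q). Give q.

Since p = q + 96, we have 543817 = q(q + 96), so q² + 96q − 543817 = 0.
Discriminant: 96² + 4·543817 = 9216 + 2175268 = 2184484; √2184484 = 1478.
q = (−96 + 1478)/2 = 691, and p = q + 96 = 787.
Check: 691 · 787 = 543817.

691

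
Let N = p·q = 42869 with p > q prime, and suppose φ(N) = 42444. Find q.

φ(n) = (p−1)(q−1) = n − (p+q) + 1, so p + q = 42869 − 42444 + 1 = 426.
p and q are the roots of t² − 426t + 42869 = 0.
Discriminant: 426² − 4·42869 = 181476 − 171476 = 10000; √10000 = 100.
q = (426 − 100)/2 = 163, p = (426 + 100)/2 = 263.
Check: 163 · 263 = 42869.

163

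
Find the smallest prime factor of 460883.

19

460883 is odd.
Digit sum 29, not divisible by 3.
Ends in 3: not divisible by 5.
7: 460883 = 7·65840 + 3
11: 460883 = 11·41898 + 5
13: 460883 = 13·35452 + 7
17: 460883 = 17·27110 + 13
19: 460883 = 19·24257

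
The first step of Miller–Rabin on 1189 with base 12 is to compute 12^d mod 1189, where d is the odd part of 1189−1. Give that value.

157

1189 − 1 = 1188 = 2^2 · 297, so d = 297.
12^1 ≡ 12 (mod 1189)
12^2 ≡ 12^2 = 144 ≡ 144 (mod 1189)
12^4 ≡ 144^2 = 20736 ≡ 523 (mod 1189)
12^8 ≡ 523^2 = 273529 ≡ 59 (mod 1189)
12^16 ≡ 59^2 = 3481 ≡ 1103 (mod 1189)
12^32 ≡ 1103^2 = 1216609 ≡ 262 (mod 1189)
12^64 ≡ 262^2 = 68644 ≡ 871 (mod 1189)
12^128 ≡ 871^2 = 758641 ≡ 59 (mod 1189)
12^256 ≡ 59^2 = 3481 ≡ 1103 (mod 1189)
297 = 256 + 32 + 8 + 1 in binary powers of 2.
So 12^297 ≡ 1103 · 262 · 59 · 12 ≡ 157 (mod 1189).
Squaring chain: 157 → 869; never reaches −1, so base 12 is a Miller–Rabin witness that 1189 is composite.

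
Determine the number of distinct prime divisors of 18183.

18183 = 3 · 6061
6061 = 11 · 551
551 = 19 · 29
18183 = 3 · 11 · 19 · 29, which has 4 distinct prime factors.

4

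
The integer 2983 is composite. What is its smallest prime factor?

19

2983 is odd.
Digit sum 22, not divisible by 3.
Ends in 3: not divisible by 5.
7: 2983 = 7·426 + 1
11: 2983 = 11·271 + 2
13: 2983 = 13·229 + 6
17: 2983 = 17·175 + 8
19: 2983 = 19·157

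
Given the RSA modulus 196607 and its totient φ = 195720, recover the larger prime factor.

467

φ(n) = (p−1)(q−1) = n − (p+q) + 1, so p + q = 196607 − 195720 + 1 = 888.
p and q are the roots of t² − 888t + 196607 = 0.
Discriminant: 888² − 4·196607 = 788544 − 786428 = 2116; √2116 = 46.
q = (888 − 46)/2 = 421, p = (888 + 46)/2 = 467.
Check: 421 · 467 = 196607.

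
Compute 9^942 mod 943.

9^1 ≡ 9 (mod 943)
9^2 ≡ 9^2 = 81 ≡ 81 (mod 943)
9^4 ≡ 81^2 = 6561 ≡ 903 (mod 943)
9^8 ≡ 903^2 = 815409 ≡ 657 (mod 943)
9^16 ≡ 657^2 = 431649 ≡ 698 (mod 943)
9^32 ≡ 698^2 = 487204 ≡ 616 (mod 943)
9^64 ≡ 616^2 = 379456 ≡ 370 (mod 943)
9^128 ≡ 370^2 = 136900 ≡ 165 (mod 943)
9^256 ≡ 165^2 = 27225 ≡ 821 (mod 943)
9^512 ≡ 821^2 = 674041 ≡ 739 (mod 943)
942 = 512 + 256 + 128 + 32 + 8 + 4 + 2 in binary powers of 2.
So 9^942 ≡ 739 · 821 · 165 · 616 · 657 · 903 · 81 ≡ 901 (mod 943).
Since 901 ≠ 1, base 9 is a Fermat witness: 943 is composite.

901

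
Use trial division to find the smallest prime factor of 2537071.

2537071 is odd.
Digit sum 25, not divisible by 3.
Ends in 1: not divisible by 5.
7: 2537071 = 7·362438 + 5
11: 2537071 = 11·230642 + 9
13: 2537071 = 13·195159 + 4
17: 2537071 = 17·149239 + 8
19: 2537071 = 19·133530 + 1
23: 2537071 = 23·110307 + 10
29: 2537071 = 29·87485 + 6
31: 2537071 = 31·81841

31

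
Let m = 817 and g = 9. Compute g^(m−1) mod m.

9^1 ≡ 9 (mod 817)
9^2 ≡ 9^2 = 81 ≡ 81 (mod 817)
9^4 ≡ 81^2 = 6561 ≡ 25 (mod 817)
9^8 ≡ 25^2 = 625 ≡ 625 (mod 817)
9^16 ≡ 625^2 = 390625 ≡ 99 (mod 817)
9^32 ≡ 99^2 = 9801 ≡ 814 (mod 817)
9^64 ≡ 814^2 = 662596 ≡ 9 (mod 817)
9^128 ≡ 9^2 = 81 ≡ 81 (mod 817)
9^256 ≡ 81^2 = 6561 ≡ 25 (mod 817)
9^512 ≡ 25^2 = 625 ≡ 625 (mod 817)
816 = 512 + 256 + 32 + 16 in binary powers of 2.
So 9^816 ≡ 625 · 25 · 814 · 99 ≡ 752 (mod 817).
Since 752 ≠ 1, base 9 is a Fermat witness: 817 is composite.

752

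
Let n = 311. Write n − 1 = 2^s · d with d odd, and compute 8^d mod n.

1

311 − 1 = 310 = 2^1 · 155, so d = 155.
8^1 ≡ 8 (mod 311)
8^2 ≡ 8^2 = 64 ≡ 64 (mod 311)
8^4 ≡ 64^2 = 4096 ≡ 53 (mod 311)
8^8 ≡ 53^2 = 2809 ≡ 10 (mod 311)
8^16 ≡ 10^2 = 100 ≡ 100 (mod 311)
8^32 ≡ 100^2 = 10000 ≡ 48 (mod 311)
8^64 ≡ 48^2 = 2304 ≡ 127 (mod 311)
8^128 ≡ 127^2 = 16129 ≡ 268 (mod 311)
155 = 128 + 16 + 8 + 2 + 1 in binary powers of 2.
So 8^155 ≡ 268 · 100 · 10 · 64 · 8 ≡ 1 (mod 311).
Since 8^d ≡ 1 (mod 311), base 8 does not prove 311 composite.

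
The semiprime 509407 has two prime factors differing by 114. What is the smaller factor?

659

Since p = q + 114, we have 509407 = q(q + 114), so q² + 114q − 509407 = 0.
Discriminant: 114² + 4·509407 = 12996 + 2037628 = 2050624; √2050624 = 1432.
q = (−114 + 1432)/2 = 659, and p = q + 114 = 773.
Check: 659 · 773 = 509407.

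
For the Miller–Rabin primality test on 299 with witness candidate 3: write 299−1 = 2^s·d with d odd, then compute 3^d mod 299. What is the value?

269

299 − 1 = 298 = 2^1 · 149, so d = 149.
3^1 ≡ 3 (mod 299)
3^2 ≡ 3^2 = 9 ≡ 9 (mod 299)
3^4 ≡ 9^2 = 81 ≡ 81 (mod 299)
3^8 ≡ 81^2 = 6561 ≡ 282 (mod 299)
3^16 ≡ 282^2 = 79524 ≡ 289 (mod 299)
3^32 ≡ 289^2 = 83521 ≡ 100 (mod 299)
3^64 ≡ 100^2 = 10000 ≡ 133 (mod 299)
3^128 ≡ 133^2 = 17689 ≡ 48 (mod 299)
149 = 128 + 16 + 4 + 1 in binary powers of 2.
So 3^149 ≡ 48 · 289 · 81 · 3 ≡ 269 (mod 299).
Squaring chain: 269; never reaches −1, so base 3 is a Miller–Rabin witness that 299 is composite.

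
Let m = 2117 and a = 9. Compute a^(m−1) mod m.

9^1 ≡ 9 (mod 2117)
9^2 ≡ 9^2 = 81 ≡ 81 (mod 2117)
9^4 ≡ 81^2 = 6561 ≡ 210 (mod 2117)
9^8 ≡ 210^2 = 44100 ≡ 1760 (mod 2117)
9^16 ≡ 1760^2 = 3097600 ≡ 429 (mod 2117)
9^32 ≡ 429^2 = 184041 ≡ 1979 (mod 2117)
9^64 ≡ 1979^2 = 3916441 ≡ 2108 (mod 2117)
9^128 ≡ 2108^2 = 4443664 ≡ 81 (mod 2117)
9^256 ≡ 81^2 = 6561 ≡ 210 (mod 2117)
9^512 ≡ 210^2 = 44100 ≡ 1760 (mod 2117)
9^1024 ≡ 1760^2 = 3097600 ≡ 429 (mod 2117)
9^2048 ≡ 429^2 = 184041 ≡ 1979 (mod 2117)
2116 = 2048 + 64 + 4 in binary powers of 2.
So 9^2116 ≡ 1979 · 2108 · 210 ≡ 429 (mod 2117).
Since 429 ≠ 1, base 9 is a Fermat witness: 2117 is composite.

429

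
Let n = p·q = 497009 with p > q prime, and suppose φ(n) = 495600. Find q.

φ(n) = (p−1)(q−1) = n − (p+q) + 1, so p + q = 497009 − 495600 + 1 = 1410.
p and q are the roots of t² − 1410t + 497009 = 0.
Discriminant: 1410² − 4·497009 = 1988100 − 1988036 = 64; √64 = 8.
q = (1410 − 8)/2 = 701, p = (1410 + 8)/2 = 709.
Check: 701 · 709 = 497009.

701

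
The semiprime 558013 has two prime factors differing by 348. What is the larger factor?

941

Since p = q + 348, we have 558013 = q(q + 348), so q² + 348q − 558013 = 0.
Discriminant: 348² + 4·558013 = 121104 + 2232052 = 2353156; √2353156 = 1534.
q = (−348 + 1534)/2 = 593, and p = q + 348 = 941.
Check: 593 · 941 = 558013.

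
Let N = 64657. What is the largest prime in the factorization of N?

64657 = 19 · 3403
3403 = 41 · 83
83 is prime.
So 64657 = 19 · 41 · 83; the largest prime factor is 83.

83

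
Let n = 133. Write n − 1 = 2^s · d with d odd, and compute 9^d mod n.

133 − 1 = 132 = 2^2 · 33, so d = 33.
9^1 ≡ 9 (mod 133)
9^2 ≡ 9^2 = 81 ≡ 81 (mod 133)
9^4 ≡ 81^2 = 6561 ≡ 44 (mod 133)
9^8 ≡ 44^2 = 1936 ≡ 74 (mod 133)
9^16 ≡ 74^2 = 5476 ≡ 23 (mod 133)
9^32 ≡ 23^2 = 529 ≡ 130 (mod 133)
33 = 32 + 1 in binary powers of 2.
So 9^33 ≡ 130 · 9 ≡ 106 (mod 133).
Squaring chain: 106 → 64; never reaches −1, so base 9 is a Miller–Rabin witness that 133 is composite.

106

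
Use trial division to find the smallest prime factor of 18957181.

67

18957181 is odd.
Digit sum 40, not divisible by 3.
Ends in 1: not divisible by 5.
7: 18957181 = 7·2708168 + 5
11: 18957181 = 11·1723380 + 1
13: 18957181 = 13·1458244 + 9
17: 18957181 = 17·1115128 + 5
19: 18957181 = 19·997746 + 7
23: 18957181 = 23·824225 + 6
29: 18957181 = 29·653695 + 26
31: 18957181 = 31·611521 + 30
37: 18957181 = 37·512356 + 9
41: 18957181 = 41·462370 + 11
43: 18957181 = 43·440864 + 29
47: 18957181 = 47·403344 + 13
53: 18957181 = 53·357682 + 35
59: 18957181 = 59·321308 + 9
61: 18957181 = 61·310773 + 28
67: 18957181 = 67·282943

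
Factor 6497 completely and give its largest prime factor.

6497 = 73 · 89
89 is prime.
So 6497 = 73 · 89; the largest prime factor is 89.

89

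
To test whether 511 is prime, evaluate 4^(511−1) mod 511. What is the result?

4^1 ≡ 4 (mod 511)
4^2 ≡ 4^2 = 16 ≡ 16 (mod 511)
4^4 ≡ 16^2 = 256 ≡ 256 (mod 511)
4^8 ≡ 256^2 = 65536 ≡ 128 (mod 511)
4^16 ≡ 128^2 = 16384 ≡ 32 (mod 511)
4^32 ≡ 32^2 = 1024 ≡ 2 (mod 511)
4^64 ≡ 2^2 = 4 ≡ 4 (mod 511)
4^128 ≡ 4^2 = 16 ≡ 16 (mod 511)
4^256 ≡ 16^2 = 256 ≡ 256 (mod 511)
510 = 256 + 128 + 64 + 32 + 16 + 8 + 4 + 2 in binary powers of 2.
So 4^510 ≡ 256 · 16 · 4 · 2 · 32 · 128 · 256 · 16 ≡ 8 (mod 511).
Since 8 ≠ 1, base 4 is a Fermat witness: 511 is composite.

8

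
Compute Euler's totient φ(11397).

7280

Factor: 11397 = 3 · 29 · 131.
φ(11397) = (3−1) · (29−1) · (131−1) = 2 · 28 · 130 = 7280.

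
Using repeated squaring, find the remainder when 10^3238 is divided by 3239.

10^1 ≡ 10 (mod 3239)
10^2 ≡ 10^2 = 100 ≡ 100 (mod 3239)
10^4 ≡ 100^2 = 10000 ≡ 283 (mod 3239)
10^8 ≡ 283^2 = 80089 ≡ 2353 (mod 3239)
10^16 ≡ 2353^2 = 5536609 ≡ 1158 (mod 3239)
10^32 ≡ 1158^2 = 1340964 ≡ 18 (mod 3239)
10^64 ≡ 18^2 = 324 ≡ 324 (mod 3239)
10^128 ≡ 324^2 = 104976 ≡ 1328 (mod 3239)
10^256 ≡ 1328^2 = 1763584 ≡ 1568 (mod 3239)
10^512 ≡ 1568^2 = 2458624 ≡ 223 (mod 3239)
10^1024 ≡ 223^2 = 49729 ≡ 1144 (mod 3239)
10^2048 ≡ 1144^2 = 1308736 ≡ 180 (mod 3239)
3238 = 2048 + 1024 + 128 + 32 + 4 + 2 in binary powers of 2.
So 10^3238 ≡ 180 · 1144 · 1328 · 18 · 283 · 100 ≡ 3091 (mod 3239).
Since 3091 ≠ 1, base 10 is a Fermat witness: 3239 is composite.

3091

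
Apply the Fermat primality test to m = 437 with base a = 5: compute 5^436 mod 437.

397

5^1 ≡ 5 (mod 437)
5^2 ≡ 5^2 = 25 ≡ 25 (mod 437)
5^4 ≡ 25^2 = 625 ≡ 188 (mod 437)
5^8 ≡ 188^2 = 35344 ≡ 384 (mod 437)
5^16 ≡ 384^2 = 147456 ≡ 187 (mod 437)
5^32 ≡ 187^2 = 34969 ≡ 9 (mod 437)
5^64 ≡ 9^2 = 81 ≡ 81 (mod 437)
5^128 ≡ 81^2 = 6561 ≡ 6 (mod 437)
5^256 ≡ 6^2 = 36 ≡ 36 (mod 437)
436 = 256 + 128 + 32 + 16 + 4 in binary powers of 2.
So 5^436 ≡ 36 · 6 · 9 · 187 · 188 ≡ 397 (mod 437).
Since 397 ≠ 1, base 5 is a Fermat witness: 437 is composite.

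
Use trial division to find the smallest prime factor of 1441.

1441 is odd.
Digit sum 10, not divisible by 3.
Ends in 1: not divisible by 5.
7: 1441 = 7·205 + 6
11: 1441 = 11·131

11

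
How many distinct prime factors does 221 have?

2

221 = 13 · 17
221 = 13 · 17, which has 2 distinct prime factors.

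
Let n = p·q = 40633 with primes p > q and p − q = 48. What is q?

Since p = q + 48, we have 40633 = q(q + 48), so q² + 48q − 40633 = 0.
Discriminant: 48² + 4·40633 = 2304 + 162532 = 164836; √164836 = 406.
q = (−48 + 406)/2 = 179, and p = q + 48 = 227.
Check: 179 · 227 = 40633.

179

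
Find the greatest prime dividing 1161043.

1161043 = 13 · 89311
89311 = 31 · 2881
2881 = 43 · 67
67 is prime.
So 1161043 = 13 · 31 · 43 · 67; the largest prime factor is 67.

67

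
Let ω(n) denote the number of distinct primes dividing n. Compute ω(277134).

277134 = 2 · 138567
138567 = 3 · 46189
46189 = 11 · 4199
4199 = 13 · 323
323 = 17 · 19
277134 = 2 · 3 · 11 · 13 · 17 · 19, which has 6 distinct prime factors.

6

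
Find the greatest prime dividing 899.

899 = 29 · 31
31 is prime.
So 899 = 29 · 31; the largest prime factor is 31.

31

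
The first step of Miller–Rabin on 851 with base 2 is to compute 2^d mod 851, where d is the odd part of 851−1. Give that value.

851 − 1 = 850 = 2^1 · 425, so d = 425.
2^1 ≡ 2 (mod 851)
2^2 ≡ 2^2 = 4 ≡ 4 (mod 851)
2^4 ≡ 4^2 = 16 ≡ 16 (mod 851)
2^8 ≡ 16^2 = 256 ≡ 256 (mod 851)
2^16 ≡ 256^2 = 65536 ≡ 9 (mod 851)
2^32 ≡ 9^2 = 81 ≡ 81 (mod 851)
2^64 ≡ 81^2 = 6561 ≡ 604 (mod 851)
2^128 ≡ 604^2 = 364816 ≡ 588 (mod 851)
2^256 ≡ 588^2 = 345744 ≡ 238 (mod 851)
425 = 256 + 128 + 32 + 8 + 1 in binary powers of 2.
So 2^425 ≡ 238 · 588 · 81 · 256 · 2 ≡ 542 (mod 851).
Squaring chain: 542; never reaches −1, so base 2 is a Miller–Rabin witness that 851 is composite.

542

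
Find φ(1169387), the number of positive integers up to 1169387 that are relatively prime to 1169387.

Factor: 1169387 = 73 · 83 · 193.
φ(1169387) = (73−1) · (83−1) · (193−1) = 72 · 82 · 192 = 1133568.

1133568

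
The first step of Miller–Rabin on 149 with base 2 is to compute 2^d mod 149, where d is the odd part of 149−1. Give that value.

105

149 − 1 = 148 = 2^2 · 37, so d = 37.
2^1 ≡ 2 (mod 149)
2^2 ≡ 2^2 = 4 ≡ 4 (mod 149)
2^4 ≡ 4^2 = 16 ≡ 16 (mod 149)
2^8 ≡ 16^2 = 256 ≡ 107 (mod 149)
2^16 ≡ 107^2 = 11449 ≡ 125 (mod 149)
2^32 ≡ 125^2 = 15625 ≡ 129 (mod 149)
37 = 32 + 4 + 1 in binary powers of 2.
So 2^37 ≡ 129 · 16 · 2 ≡ 105 (mod 149).
Squaring chain: 105 → 148; reaches −1, so base 2 does not prove 149 composite.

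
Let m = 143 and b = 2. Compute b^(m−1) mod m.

114

2^1 ≡ 2 (mod 143)
2^2 ≡ 2^2 = 4 ≡ 4 (mod 143)
2^4 ≡ 4^2 = 16 ≡ 16 (mod 143)
2^8 ≡ 16^2 = 256 ≡ 113 (mod 143)
2^16 ≡ 113^2 = 12769 ≡ 42 (mod 143)
2^32 ≡ 42^2 = 1764 ≡ 48 (mod 143)
2^64 ≡ 48^2 = 2304 ≡ 16 (mod 143)
2^128 ≡ 16^2 = 256 ≡ 113 (mod 143)
142 = 128 + 8 + 4 + 2 in binary powers of 2.
So 2^142 ≡ 113 · 113 · 16 · 4 ≡ 114 (mod 143).
Since 114 ≠ 1, base 2 is a Fermat witness: 143 is composite.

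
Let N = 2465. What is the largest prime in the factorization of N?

29

2465 = 5 · 493
493 = 17 · 29
29 is prime.
So 2465 = 5 · 17 · 29; the largest prime factor is 29.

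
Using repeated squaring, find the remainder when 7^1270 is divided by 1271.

893

7^1 ≡ 7 (mod 1271)
7^2 ≡ 7^2 = 49 ≡ 49 (mod 1271)
7^4 ≡ 49^2 = 2401 ≡ 1130 (mod 1271)
7^8 ≡ 1130^2 = 1276900 ≡ 816 (mod 1271)
7^16 ≡ 816^2 = 665856 ≡ 1123 (mod 1271)
7^32 ≡ 1123^2 = 1261129 ≡ 297 (mod 1271)
7^64 ≡ 297^2 = 88209 ≡ 510 (mod 1271)
7^128 ≡ 510^2 = 260100 ≡ 816 (mod 1271)
7^256 ≡ 816^2 = 665856 ≡ 1123 (mod 1271)
7^512 ≡ 1123^2 = 1261129 ≡ 297 (mod 1271)
7^1024 ≡ 297^2 = 88209 ≡ 510 (mod 1271)
1270 = 1024 + 128 + 64 + 32 + 16 + 4 + 2 in binary powers of 2.
So 7^1270 ≡ 510 · 816 · 510 · 297 · 1123 · 1130 · 49 ≡ 893 (mod 1271).
Since 893 ≠ 1, base 7 is a Fermat witness: 1271 is composite.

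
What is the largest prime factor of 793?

793 = 13 · 61
61 is prime.
So 793 = 13 · 61; the largest prime factor is 61.

61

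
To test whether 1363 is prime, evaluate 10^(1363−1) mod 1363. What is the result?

63

10^1 ≡ 10 (mod 1363)
10^2 ≡ 10^2 = 100 ≡ 100 (mod 1363)
10^4 ≡ 100^2 = 10000 ≡ 459 (mod 1363)
10^8 ≡ 459^2 = 210681 ≡ 779 (mod 1363)
10^16 ≡ 779^2 = 606841 ≡ 306 (mod 1363)
10^32 ≡ 306^2 = 93636 ≡ 952 (mod 1363)
10^64 ≡ 952^2 = 906304 ≡ 1272 (mod 1363)
10^128 ≡ 1272^2 = 1617984 ≡ 103 (mod 1363)
10^256 ≡ 103^2 = 10609 ≡ 1068 (mod 1363)
10^512 ≡ 1068^2 = 1140624 ≡ 1156 (mod 1363)
10^1024 ≡ 1156^2 = 1336336 ≡ 596 (mod 1363)
1362 = 1024 + 256 + 64 + 16 + 2 in binary powers of 2.
So 10^1362 ≡ 596 · 1068 · 1272 · 306 · 100 ≡ 63 (mod 1363).
Since 63 ≠ 1, base 10 is a Fermat witness: 1363 is composite.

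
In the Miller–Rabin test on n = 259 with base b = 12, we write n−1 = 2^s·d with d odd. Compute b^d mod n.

174

259 − 1 = 258 = 2^1 · 129, so d = 129.
12^1 ≡ 12 (mod 259)
12^2 ≡ 12^2 = 144 ≡ 144 (mod 259)
12^4 ≡ 144^2 = 20736 ≡ 16 (mod 259)
12^8 ≡ 16^2 = 256 ≡ 256 (mod 259)
12^16 ≡ 256^2 = 65536 ≡ 9 (mod 259)
12^32 ≡ 9^2 = 81 ≡ 81 (mod 259)
12^64 ≡ 81^2 = 6561 ≡ 86 (mod 259)
12^128 ≡ 86^2 = 7396 ≡ 144 (mod 259)
129 = 128 + 1 in binary powers of 2.
So 12^129 ≡ 144 · 12 ≡ 174 (mod 259).
Squaring chain: 174; never reaches −1, so base 12 is a Miller–Rabin witness that 259 is composite.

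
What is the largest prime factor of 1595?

1595 = 5 · 319
319 = 11 · 29
29 is prime.
So 1595 = 5 · 11 · 29; the largest prime factor is 29.

29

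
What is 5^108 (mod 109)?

1

5^1 ≡ 5 (mod 109)
5^2 ≡ 5^2 = 25 ≡ 25 (mod 109)
5^4 ≡ 25^2 = 625 ≡ 80 (mod 109)
5^8 ≡ 80^2 = 6400 ≡ 78 (mod 109)
5^16 ≡ 78^2 = 6084 ≡ 89 (mod 109)
5^32 ≡ 89^2 = 7921 ≡ 73 (mod 109)
5^64 ≡ 73^2 = 5329 ≡ 97 (mod 109)
108 = 64 + 32 + 8 + 4 in binary powers of 2.
So 5^108 ≡ 97 · 73 · 78 · 80 ≡ 1 (mod 109).
Since the result is 1, base 5 gives no evidence that 109 is composite.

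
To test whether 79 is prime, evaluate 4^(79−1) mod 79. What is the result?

4^1 ≡ 4 (mod 79)
4^2 ≡ 4^2 = 16 ≡ 16 (mod 79)
4^4 ≡ 16^2 = 256 ≡ 19 (mod 79)
4^8 ≡ 19^2 = 361 ≡ 45 (mod 79)
4^16 ≡ 45^2 = 2025 ≡ 50 (mod 79)
4^32 ≡ 50^2 = 2500 ≡ 51 (mod 79)
4^64 ≡ 51^2 = 2601 ≡ 73 (mod 79)
78 = 64 + 8 + 4 + 2 in binary powers of 2.
So 4^78 ≡ 73 · 45 · 19 · 16 ≡ 1 (mod 79).
Since the result is 1, base 4 gives no evidence that 79 is composite.

1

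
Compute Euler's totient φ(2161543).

Factor: 2161543 = 89 · 149 · 163.
φ(2161543) = (89−1) · (149−1) · (163−1) = 88 · 148 · 162 = 2109888.

2109888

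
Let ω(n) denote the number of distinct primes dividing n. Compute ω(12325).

3

12325 = 5^2 · 493
493 = 17 · 29
12325 = 5^2 · 17 · 29, which has 3 distinct prime factors.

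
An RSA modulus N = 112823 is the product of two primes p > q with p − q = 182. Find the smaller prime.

Since p = q + 182, we have 112823 = q(q + 182), so q² + 182q − 112823 = 0.
Discriminant: 182² + 4·112823 = 33124 + 451292 = 484416; √484416 = 696.
q = (−182 + 696)/2 = 257, and p = q + 182 = 439.
Check: 257 · 439 = 112823.

257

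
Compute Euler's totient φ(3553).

Factor: 3553 = 11 · 17 · 19.
φ(3553) = (11−1) · (17−1) · (19−1) = 10 · 16 · 18 = 2880.

2880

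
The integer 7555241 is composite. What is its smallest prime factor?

7555241 is odd.
Digit sum 29, not divisible by 3.
Ends in 1: not divisible by 5.
7: 7555241 = 7·1079320 + 1
11: 7555241 = 11·686840 + 1
13: 7555241 = 13·581172 + 5
17: 7555241 = 17·444425 + 16
19: 7555241 = 19·397644 + 5
23: 7555241 = 23·328488 + 17
29: 7555241 = 29·260525 + 16
31: 7555241 = 31·243717 + 14
37: 7555241 = 37·204195 + 26
41: 7555241 = 41·184274 + 7
43: 7555241 = 43·175703 + 12
47: 7555241 = 47·160749 + 38
53: 7555241 = 53·142551 + 38
59: 7555241 = 59·128054 + 55
61: 7555241 = 61·123856 + 25
67: 7555241 = 67·112764 + 53
71: 7555241 = 71·106411 + 60
73: 7555241 = 73·103496 + 33
79: 7555241 = 79·95635 + 76
83: 7555241 = 83·91027

83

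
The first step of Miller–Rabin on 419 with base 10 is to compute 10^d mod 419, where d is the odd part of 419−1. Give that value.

418

419 − 1 = 418 = 2^1 · 209, so d = 209.
10^1 ≡ 10 (mod 419)
10^2 ≡ 10^2 = 100 ≡ 100 (mod 419)
10^4 ≡ 100^2 = 10000 ≡ 363 (mod 419)
10^8 ≡ 363^2 = 131769 ≡ 203 (mod 419)
10^16 ≡ 203^2 = 41209 ≡ 147 (mod 419)
10^32 ≡ 147^2 = 21609 ≡ 240 (mod 419)
10^64 ≡ 240^2 = 57600 ≡ 197 (mod 419)
10^128 ≡ 197^2 = 38809 ≡ 261 (mod 419)
209 = 128 + 64 + 16 + 1 in binary powers of 2.
So 10^209 ≡ 261 · 197 · 147 · 10 ≡ 418 (mod 419).
Since 10^d ≡ 418 (mod 419), base 10 does not prove 419 composite.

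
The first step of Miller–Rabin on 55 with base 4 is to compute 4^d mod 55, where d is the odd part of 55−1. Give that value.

55 − 1 = 54 = 2^1 · 27, so d = 27.
4^1 ≡ 4 (mod 55)
4^2 ≡ 4^2 = 16 ≡ 16 (mod 55)
4^4 ≡ 16^2 = 256 ≡ 36 (mod 55)
4^8 ≡ 36^2 = 1296 ≡ 31 (mod 55)
4^16 ≡ 31^2 = 961 ≡ 26 (mod 55)
27 = 16 + 8 + 2 + 1 in binary powers of 2.
So 4^27 ≡ 26 · 31 · 16 · 4 ≡ 49 (mod 55).
Squaring chain: 49; never reaches −1, so base 4 is a Miller–Rabin witness that 55 is composite.

49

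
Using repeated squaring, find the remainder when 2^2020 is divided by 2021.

661

2^1 ≡ 2 (mod 2021)
2^2 ≡ 2^2 = 4 ≡ 4 (mod 2021)
2^4 ≡ 4^2 = 16 ≡ 16 (mod 2021)
2^8 ≡ 16^2 = 256 ≡ 256 (mod 2021)
2^16 ≡ 256^2 = 65536 ≡ 864 (mod 2021)
2^32 ≡ 864^2 = 746496 ≡ 747 (mod 2021)
2^64 ≡ 747^2 = 558009 ≡ 213 (mod 2021)
2^128 ≡ 213^2 = 45369 ≡ 907 (mod 2021)
2^256 ≡ 907^2 = 822649 ≡ 102 (mod 2021)
2^512 ≡ 102^2 = 10404 ≡ 299 (mod 2021)
2^1024 ≡ 299^2 = 89401 ≡ 477 (mod 2021)
2020 = 1024 + 512 + 256 + 128 + 64 + 32 + 4 in binary powers of 2.
So 2^2020 ≡ 477 · 299 · 102 · 907 · 213 · 747 · 16 ≡ 661 (mod 2021).
Since 661 ≠ 1, base 2 is a Fermat witness: 2021 is composite.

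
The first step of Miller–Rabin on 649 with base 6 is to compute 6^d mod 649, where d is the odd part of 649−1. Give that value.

649 − 1 = 648 = 2^3 · 81, so d = 81.
6^1 ≡ 6 (mod 649)
6^2 ≡ 6^2 = 36 ≡ 36 (mod 649)
6^4 ≡ 36^2 = 1296 ≡ 647 (mod 649)
6^8 ≡ 647^2 = 418609 ≡ 4 (mod 649)
6^16 ≡ 4^2 = 16 ≡ 16 (mod 649)
6^32 ≡ 16^2 = 256 ≡ 256 (mod 649)
6^64 ≡ 256^2 = 65536 ≡ 636 (mod 649)
81 = 64 + 16 + 1 in binary powers of 2.
So 6^81 ≡ 636 · 16 · 6 ≡ 50 (mod 649).
Squaring chain: 50 → 553 → 130; never reaches −1, so base 6 is a Miller–Rabin witness that 649 is composite.

50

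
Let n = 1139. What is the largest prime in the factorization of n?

67

1139 = 17 · 67
67 is prime.
So 1139 = 17 · 67; the largest prime factor is 67.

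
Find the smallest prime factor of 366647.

366647 is odd.
Digit sum 32, not divisible by 3.
Ends in 7: not divisible by 5.
7: 366647 = 7·52378 + 1
11: 366647 = 11·33331 + 6
13: 366647 = 13·28203 + 8
17: 366647 = 17·21567 + 8
19: 366647 = 19·19297 + 4
23: 366647 = 23·15941 + 4
29: 366647 = 29·12643

29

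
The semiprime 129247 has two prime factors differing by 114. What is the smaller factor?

Since p = q + 114, we have 129247 = q(q + 114), so q² + 114q − 129247 = 0.
Discriminant: 114² + 4·129247 = 12996 + 516988 = 529984; √529984 = 728.
q = (−114 + 728)/2 = 307, and p = q + 114 = 421.
Check: 307 · 421 = 129247.

307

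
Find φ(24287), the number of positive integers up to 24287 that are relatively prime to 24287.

Factor: 24287 = 149 · 163.
φ(24287) = (149−1) · (163−1) = 148 · 162 = 23976.

23976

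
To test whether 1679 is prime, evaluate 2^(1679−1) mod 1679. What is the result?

892

2^1 ≡ 2 (mod 1679)
2^2 ≡ 2^2 = 4 ≡ 4 (mod 1679)
2^4 ≡ 4^2 = 16 ≡ 16 (mod 1679)
2^8 ≡ 16^2 = 256 ≡ 256 (mod 1679)
2^16 ≡ 256^2 = 65536 ≡ 55 (mod 1679)
2^32 ≡ 55^2 = 3025 ≡ 1346 (mod 1679)
2^64 ≡ 1346^2 = 1811716 ≡ 75 (mod 1679)
2^128 ≡ 75^2 = 5625 ≡ 588 (mod 1679)
2^256 ≡ 588^2 = 345744 ≡ 1549 (mod 1679)
2^512 ≡ 1549^2 = 2399401 ≡ 110 (mod 1679)
2^1024 ≡ 110^2 = 12100 ≡ 347 (mod 1679)
1678 = 1024 + 512 + 128 + 8 + 4 + 2 in binary powers of 2.
So 2^1678 ≡ 347 · 110 · 588 · 256 · 16 · 4 ≡ 892 (mod 1679).
Since 892 ≠ 1, base 2 is a Fermat witness: 1679 is composite.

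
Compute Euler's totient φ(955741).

924288

Factor: 955741 = 59 · 97 · 167.
φ(955741) = (59−1) · (97−1) · (167−1) = 58 · 96 · 166 = 924288.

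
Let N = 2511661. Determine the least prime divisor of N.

29

2511661 is odd.
Digit sum 22, not divisible by 3.
Ends in 1: not divisible by 5.
7: 2511661 = 7·358808 + 5
11: 2511661 = 11·228332 + 9
13: 2511661 = 13·193204 + 9
17: 2511661 = 17·147744 + 13
19: 2511661 = 19·132192 + 13
23: 2511661 = 23·109202 + 15
29: 2511661 = 29·86609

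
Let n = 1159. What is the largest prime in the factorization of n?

61

1159 = 19 · 61
61 is prime.
So 1159 = 19 · 61; the largest prime factor is 61.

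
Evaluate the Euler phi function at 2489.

2340

Factor: 2489 = 19 · 131.
φ(2489) = (19−1) · (131−1) = 18 · 130 = 2340.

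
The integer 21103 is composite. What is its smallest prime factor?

47

21103 is odd.
Digit sum 7, not divisible by 3.
Ends in 3: not divisible by 5.
7: 21103 = 7·3014 + 5
11: 21103 = 11·1918 + 5
13: 21103 = 13·1623 + 4
17: 21103 = 17·1241 + 6
19: 21103 = 19·1110 + 13
23: 21103 = 23·917 + 12
29: 21103 = 29·727 + 20
31: 21103 = 31·680 + 23
37: 21103 = 37·570 + 13
41: 21103 = 41·514 + 29
43: 21103 = 43·490 + 33
47: 21103 = 47·449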